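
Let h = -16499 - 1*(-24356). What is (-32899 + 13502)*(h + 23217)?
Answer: -602742378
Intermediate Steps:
h = 7857 (h = -16499 + 24356 = 7857)
(-32899 + 13502)*(h + 23217) = (-32899 + 13502)*(7857 + 23217) = -19397*31074 = -602742378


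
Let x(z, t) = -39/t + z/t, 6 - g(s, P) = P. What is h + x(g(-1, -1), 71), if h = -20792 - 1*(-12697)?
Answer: -574777/71 ≈ -8095.5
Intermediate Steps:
h = -8095 (h = -20792 + 12697 = -8095)
g(s, P) = 6 - P
h + x(g(-1, -1), 71) = -8095 + (-39 + (6 - 1*(-1)))/71 = -8095 + (-39 + (6 + 1))/71 = -8095 + (-39 + 7)/71 = -8095 + (1/71)*(-32) = -8095 - 32/71 = -574777/71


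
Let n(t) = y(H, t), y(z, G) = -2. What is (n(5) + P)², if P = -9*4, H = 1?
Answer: 1444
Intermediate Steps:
n(t) = -2
P = -36
(n(5) + P)² = (-2 - 36)² = (-38)² = 1444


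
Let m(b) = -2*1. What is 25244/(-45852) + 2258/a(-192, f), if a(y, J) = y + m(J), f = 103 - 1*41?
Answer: -13553894/1111911 ≈ -12.190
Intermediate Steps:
m(b) = -2
f = 62 (f = 103 - 41 = 62)
a(y, J) = -2 + y (a(y, J) = y - 2 = -2 + y)
25244/(-45852) + 2258/a(-192, f) = 25244/(-45852) + 2258/(-2 - 192) = 25244*(-1/45852) + 2258/(-194) = -6311/11463 + 2258*(-1/194) = -6311/11463 - 1129/97 = -13553894/1111911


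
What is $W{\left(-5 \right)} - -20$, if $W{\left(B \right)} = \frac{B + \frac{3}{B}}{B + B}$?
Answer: $\frac{514}{25} \approx 20.56$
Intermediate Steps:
$W{\left(B \right)} = \frac{B + \frac{3}{B}}{2 B}$
$W{\left(-5 \right)} - -20 = \frac{3 + \left(-5\right)^{2}}{2 \cdot 25} - -20 = \frac{1}{2} \cdot \frac{1}{25} \left(3 + 25\right) + 20 = \frac{1}{2} \cdot \frac{1}{25} \cdot 28 + 20 = \frac{14}{25} + 20 = \frac{514}{25}$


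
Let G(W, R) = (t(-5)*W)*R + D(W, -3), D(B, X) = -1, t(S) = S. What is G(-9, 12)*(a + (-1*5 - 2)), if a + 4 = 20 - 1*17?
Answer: -4312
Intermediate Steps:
G(W, R) = -1 - 5*R*W (G(W, R) = (-5*W)*R - 1 = -5*R*W - 1 = -1 - 5*R*W)
a = -1 (a = -4 + (20 - 1*17) = -4 + (20 - 17) = -4 + 3 = -1)
G(-9, 12)*(a + (-1*5 - 2)) = (-1 - 5*12*(-9))*(-1 + (-1*5 - 2)) = (-1 + 540)*(-1 + (-5 - 2)) = 539*(-1 - 7) = 539*(-8) = -4312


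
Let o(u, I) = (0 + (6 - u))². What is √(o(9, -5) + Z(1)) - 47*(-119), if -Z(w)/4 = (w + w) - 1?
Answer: 5593 + √5 ≈ 5595.2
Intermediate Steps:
o(u, I) = (6 - u)²
Z(w) = 4 - 8*w (Z(w) = -4*((w + w) - 1) = -4*(2*w - 1) = -4*(-1 + 2*w) = 4 - 8*w)
√(o(9, -5) + Z(1)) - 47*(-119) = √((-6 + 9)² + (4 - 8*1)) - 47*(-119) = √(3² + (4 - 8)) + 5593 = √(9 - 4) + 5593 = √5 + 5593 = 5593 + √5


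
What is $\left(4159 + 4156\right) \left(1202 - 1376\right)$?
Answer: $-1446810$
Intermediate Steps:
$\left(4159 + 4156\right) \left(1202 - 1376\right) = 8315 \left(1202 - 1376\right) = 8315 \left(-174\right) = -1446810$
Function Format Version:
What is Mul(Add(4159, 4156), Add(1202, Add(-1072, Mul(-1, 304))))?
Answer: -1446810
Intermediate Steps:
Mul(Add(4159, 4156), Add(1202, Add(-1072, Mul(-1, 304)))) = Mul(8315, Add(1202, Add(-1072, -304))) = Mul(8315, Add(1202, -1376)) = Mul(8315, -174) = -1446810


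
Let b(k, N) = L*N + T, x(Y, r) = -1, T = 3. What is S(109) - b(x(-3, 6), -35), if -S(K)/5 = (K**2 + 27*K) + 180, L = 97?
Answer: -71628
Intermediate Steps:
S(K) = -900 - 135*K - 5*K**2 (S(K) = -5*((K**2 + 27*K) + 180) = -5*(180 + K**2 + 27*K) = -900 - 135*K - 5*K**2)
b(k, N) = 3 + 97*N (b(k, N) = 97*N + 3 = 3 + 97*N)
S(109) - b(x(-3, 6), -35) = (-900 - 135*109 - 5*109**2) - (3 + 97*(-35)) = (-900 - 14715 - 5*11881) - (3 - 3395) = (-900 - 14715 - 59405) - 1*(-3392) = -75020 + 3392 = -71628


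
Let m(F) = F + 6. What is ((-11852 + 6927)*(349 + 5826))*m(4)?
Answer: -304118750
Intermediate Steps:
m(F) = 6 + F
((-11852 + 6927)*(349 + 5826))*m(4) = ((-11852 + 6927)*(349 + 5826))*(6 + 4) = -4925*6175*10 = -30411875*10 = -304118750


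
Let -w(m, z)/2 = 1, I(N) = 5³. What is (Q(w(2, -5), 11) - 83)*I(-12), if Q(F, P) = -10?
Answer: -11625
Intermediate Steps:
I(N) = 125
w(m, z) = -2 (w(m, z) = -2*1 = -2)
(Q(w(2, -5), 11) - 83)*I(-12) = (-10 - 83)*125 = -93*125 = -11625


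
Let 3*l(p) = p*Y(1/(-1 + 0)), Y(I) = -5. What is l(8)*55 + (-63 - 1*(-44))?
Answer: -2257/3 ≈ -752.33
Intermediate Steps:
l(p) = -5*p/3 (l(p) = (p*(-5))/3 = (-5*p)/3 = -5*p/3)
l(8)*55 + (-63 - 1*(-44)) = -5/3*8*55 + (-63 - 1*(-44)) = -40/3*55 + (-63 + 44) = -2200/3 - 19 = -2257/3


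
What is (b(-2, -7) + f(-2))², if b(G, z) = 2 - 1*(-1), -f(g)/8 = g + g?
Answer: 1225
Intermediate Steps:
f(g) = -16*g (f(g) = -8*(g + g) = -16*g)
b(G, z) = 3 (b(G, z) = 2 + 1 = 3)
(b(-2, -7) + f(-2))² = (3 - 16*(-2))² = (3 + 32)² = 35² = 1225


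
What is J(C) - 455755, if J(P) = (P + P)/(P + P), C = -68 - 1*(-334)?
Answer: -455754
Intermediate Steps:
C = 266 (C = -68 + 334 = 266)
J(P) = 1 (J(P) = (2*P)/((2*P)) = (2*P)*(1/(2*P)) = 1)
J(C) - 455755 = 1 - 455755 = -455754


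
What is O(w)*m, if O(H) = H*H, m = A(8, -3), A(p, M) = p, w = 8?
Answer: 512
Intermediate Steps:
m = 8
O(H) = H²
O(w)*m = 8²*8 = 64*8 = 512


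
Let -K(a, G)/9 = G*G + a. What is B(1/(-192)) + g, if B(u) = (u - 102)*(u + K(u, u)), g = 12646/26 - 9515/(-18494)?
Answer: 136892722488121/283613331456 ≈ 482.67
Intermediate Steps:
g = 117061257/240422 (g = 12646*(1/26) - 9515*(-1/18494) = 6323/13 + 9515/18494 = 117061257/240422 ≈ 486.90)
K(a, G) = -9*a - 9*G² (K(a, G) = -9*(G*G + a) = -9*(G² + a) = -9*(a + G²) = -9*a - 9*G²)
B(u) = (-102 + u)*(-9*u² - 8*u) (B(u) = (u - 102)*(u + (-9*u - 9*u²)) = (-102 + u)*(-9*u² - 8*u))
B(1/(-192)) + g = (816 - 9*(1/(-192))² + 910/(-192))/(-192) + 117061257/240422 = -(816 - 9*(-1/192)² + 910*(-1/192))/192 + 117061257/240422 = -(816 - 9*1/36864 - 455/96)/192 + 117061257/240422 = -(816 - 1/4096 - 455/96)/192 + 117061257/240422 = -1/192*9968765/12288 + 117061257/240422 = -9968765/2359296 + 117061257/240422 = 136892722488121/283613331456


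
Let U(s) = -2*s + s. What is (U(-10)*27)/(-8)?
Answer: -135/4 ≈ -33.750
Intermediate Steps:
U(s) = -s
(U(-10)*27)/(-8) = (-1*(-10)*27)/(-8) = (10*27)*(-⅛) = 270*(-⅛) = -135/4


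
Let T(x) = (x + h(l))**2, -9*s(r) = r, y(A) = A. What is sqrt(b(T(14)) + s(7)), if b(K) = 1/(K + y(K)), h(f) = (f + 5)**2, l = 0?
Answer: I*sqrt(4730)/78 ≈ 0.88173*I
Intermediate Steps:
h(f) = (5 + f)**2
s(r) = -r/9
T(x) = (25 + x)**2 (T(x) = (x + (5 + 0)**2)**2 = (x + 5**2)**2 = (x + 25)**2 = (25 + x)**2)
b(K) = 1/(2*K) (b(K) = 1/(K + K) = 1/(2*K))
sqrt(b(T(14)) + s(7)) = sqrt(1/(2*((25 + 14)**2)) - 1/9*7) = sqrt(1/(2*(39**2)) - 7/9) = sqrt((1/2)/1521 - 7/9) = sqrt((1/2)*(1/1521) - 7/9) = sqrt(1/3042 - 7/9) = sqrt(-2365/3042) = I*sqrt(4730)/78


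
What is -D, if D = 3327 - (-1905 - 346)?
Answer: -5578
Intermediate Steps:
D = 5578 (D = 3327 - 1*(-2251) = 3327 + 2251 = 5578)
-D = -1*5578 = -5578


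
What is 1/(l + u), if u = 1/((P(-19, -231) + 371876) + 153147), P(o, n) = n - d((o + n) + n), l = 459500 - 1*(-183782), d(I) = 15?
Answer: 524777/337579598115 ≈ 1.5545e-6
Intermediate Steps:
l = 643282 (l = 459500 + 183782 = 643282)
P(o, n) = -15 + n (P(o, n) = n - 1*15 = n - 15 = -15 + n)
u = 1/524777 (u = 1/(((-15 - 231) + 371876) + 153147) = 1/((-246 + 371876) + 153147) = 1/(371630 + 153147) = 1/524777 ≈ 1.9056e-6)
1/(l + u) = 1/(643282 + 1/524777) = 1/(337579598115/524777) = 524777/337579598115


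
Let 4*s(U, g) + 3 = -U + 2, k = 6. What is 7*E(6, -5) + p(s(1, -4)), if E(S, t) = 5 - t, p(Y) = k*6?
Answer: 106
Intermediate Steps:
s(U, g) = -¼ - U/4 (s(U, g) = -¾ + (-U + 2)/4 = -¾ + (2 - U)/4 = -¾ + (½ - U/4) = -¼ - U/4)
p(Y) = 36 (p(Y) = 6*6 = 36)
7*E(6, -5) + p(s(1, -4)) = 7*(5 - 1*(-5)) + 36 = 7*(5 + 5) + 36 = 7*10 + 36 = 70 + 36 = 106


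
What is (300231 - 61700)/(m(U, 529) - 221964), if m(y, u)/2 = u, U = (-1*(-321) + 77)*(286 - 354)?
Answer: -238531/220906 ≈ -1.0798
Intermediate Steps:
U = -27064 (U = (321 + 77)*(-68) = 398*(-68) = -27064)
m(y, u) = 2*u
(300231 - 61700)/(m(U, 529) - 221964) = (300231 - 61700)/(2*529 - 221964) = 238531/(1058 - 221964) = 238531/(-220906) = 238531*(-1/220906) = -238531/220906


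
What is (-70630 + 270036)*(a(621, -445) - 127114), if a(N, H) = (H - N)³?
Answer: -241576901329660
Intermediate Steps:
(-70630 + 270036)*(a(621, -445) - 127114) = (-70630 + 270036)*((-445 - 1*621)³ - 127114) = 199406*((-445 - 621)³ - 127114) = 199406*((-1066)³ - 127114) = 199406*(-1211355496 - 127114) = 199406*(-1211482610) = -241576901329660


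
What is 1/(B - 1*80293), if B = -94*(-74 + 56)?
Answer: -1/78601 ≈ -1.2722e-5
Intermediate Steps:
B = 1692 (B = -94*(-18) = 1692)
1/(B - 1*80293) = 1/(1692 - 1*80293) = 1/(1692 - 80293) = 1/(-78601) = -1/78601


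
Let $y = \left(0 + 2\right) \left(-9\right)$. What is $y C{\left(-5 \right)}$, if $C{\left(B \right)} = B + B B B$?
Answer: $2340$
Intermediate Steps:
$y = -18$ ($y = 2 \left(-9\right) = -18$)
$C{\left(B \right)} = B + B^{3}$ ($C{\left(B \right)} = B + B^{2} B = B + B^{3}$)
$y C{\left(-5 \right)} = - 18 \left(-5 + \left(-5\right)^{3}\right) = - 18 \left(-5 - 125\right) = \left(-18\right) \left(-130\right) = 2340$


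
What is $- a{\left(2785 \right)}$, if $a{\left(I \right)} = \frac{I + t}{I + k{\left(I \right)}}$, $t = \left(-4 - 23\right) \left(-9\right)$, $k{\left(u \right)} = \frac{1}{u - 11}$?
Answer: $- \frac{8399672}{7725591} \approx -1.0873$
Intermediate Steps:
$k{\left(u \right)} = \frac{1}{-11 + u}$
$t = 243$ ($t = \left(-27\right) \left(-9\right) = 243$)
$a{\left(I \right)} = \frac{243 + I}{I + \frac{1}{-11 + I}}$ ($a{\left(I \right)} = \frac{I + 243}{I + \frac{1}{-11 + I}} = \frac{243 + I}{I + \frac{1}{-11 + I}}$)
$- a{\left(2785 \right)} = - \frac{\left(-11 + 2785\right) \left(243 + 2785\right)}{1 + 2785 \left(-11 + 2785\right)} = - \frac{2774 \cdot 3028}{1 + 2785 \cdot 2774} = - \frac{2774 \cdot 3028}{1 + 7725590} = - \frac{2774 \cdot 3028}{7725591} = \left(-1\right) \frac{8399672}{7725591} = - \frac{8399672}{7725591}$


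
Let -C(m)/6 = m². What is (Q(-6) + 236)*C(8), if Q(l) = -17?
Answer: -84096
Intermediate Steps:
C(m) = -6*m²
(Q(-6) + 236)*C(8) = (-17 + 236)*(-6*8²) = 219*(-6*64) = 219*(-384) = -84096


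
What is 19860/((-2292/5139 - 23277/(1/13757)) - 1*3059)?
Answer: -8505045/137136248522 ≈ -6.2019e-5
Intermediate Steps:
19860/((-2292/5139 - 23277/(1/13757)) - 1*3059) = 19860/((-2292*1/5139 - 23277/1/13757) - 3059) = 19860/((-764/1713 - 23277*13757) - 3059) = 19860/((-764/1713 - 320221689) - 3059) = 19860/(-548539754021/1713 - 3059) = 19860/(-548544994088/1713) = 19860*(-1713/548544994088) = -8505045/137136248522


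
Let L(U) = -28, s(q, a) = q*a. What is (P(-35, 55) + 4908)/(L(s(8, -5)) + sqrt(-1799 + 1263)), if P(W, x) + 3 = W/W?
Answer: -1561/15 - 223*I*sqrt(134)/30 ≈ -104.07 - 86.047*I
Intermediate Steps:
s(q, a) = a*q
P(W, x) = -2 (P(W, x) = -3 + W/W = -3 + 1 = -2)
(P(-35, 55) + 4908)/(L(s(8, -5)) + sqrt(-1799 + 1263)) = (-2 + 4908)/(-28 + sqrt(-1799 + 1263)) = 4906/(-28 + sqrt(-536)) = 4906/(-28 + 2*I*sqrt(134))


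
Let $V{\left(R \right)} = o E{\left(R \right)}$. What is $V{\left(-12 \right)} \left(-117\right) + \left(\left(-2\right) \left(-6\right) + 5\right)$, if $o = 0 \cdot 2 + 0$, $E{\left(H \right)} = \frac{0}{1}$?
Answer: $17$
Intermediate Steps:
$E{\left(H \right)} = 0$ ($E{\left(H \right)} = 0 \cdot 1 = 0$)
$o = 0$ ($o = 0 + 0 = 0$)
$V{\left(R \right)} = 0$ ($V{\left(R \right)} = 0 \cdot 0 = 0$)
$V{\left(-12 \right)} \left(-117\right) + \left(\left(-2\right) \left(-6\right) + 5\right) = 0 \left(-117\right) + \left(\left(-2\right) \left(-6\right) + 5\right) = 0 + \left(12 + 5\right) = 0 + 17 = 17$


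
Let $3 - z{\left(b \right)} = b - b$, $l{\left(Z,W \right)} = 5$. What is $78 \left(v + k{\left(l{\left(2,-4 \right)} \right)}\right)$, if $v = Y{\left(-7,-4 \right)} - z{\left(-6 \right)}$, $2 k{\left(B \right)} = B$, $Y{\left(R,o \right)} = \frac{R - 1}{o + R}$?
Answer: $\frac{195}{11} \approx 17.727$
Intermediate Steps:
$Y{\left(R,o \right)} = \frac{-1 + R}{R + o}$
$k{\left(B \right)} = \frac{B}{2}$
$z{\left(b \right)} = 3$ ($z{\left(b \right)} = 3 - \left(b - b\right) = 3 - 0 = 3 + 0 = 3$)
$v = - \frac{25}{11}$ ($v = \frac{-1 - 7}{-7 - 4} - 3 = \frac{1}{-11} \left(-8\right) - 3 = \left(- \frac{1}{11}\right) \left(-8\right) - 3 = \frac{8}{11} - 3 = - \frac{25}{11} \approx -2.2727$)
$78 \left(v + k{\left(l{\left(2,-4 \right)} \right)}\right) = 78 \left(- \frac{25}{11} + \frac{1}{2} \cdot 5\right) = 78 \left(- \frac{25}{11} + \frac{5}{2}\right) = 78 \cdot \frac{5}{22} = \frac{195}{11}$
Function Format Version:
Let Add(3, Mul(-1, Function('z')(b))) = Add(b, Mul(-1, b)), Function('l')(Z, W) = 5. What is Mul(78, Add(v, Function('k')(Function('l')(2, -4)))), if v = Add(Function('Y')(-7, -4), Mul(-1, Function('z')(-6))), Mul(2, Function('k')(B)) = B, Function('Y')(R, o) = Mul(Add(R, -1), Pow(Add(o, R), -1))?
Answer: Rational(195, 11) ≈ 17.727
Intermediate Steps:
Function('Y')(R, o) = Mul(Pow(Add(R, o), -1), Add(-1, R)) (Function('Y')(R, o) = Mul(Add(-1, R), Pow(Add(R, o), -1)) = Mul(Pow(Add(R, o), -1), Add(-1, R)))
Function('k')(B) = Mul(Rational(1, 2), B)
Function('z')(b) = 3 (Function('z')(b) = Add(3, Mul(-1, Add(b, Mul(-1, b)))) = Add(3, Mul(-1, 0)) = Add(3, 0) = 3)
v = Rational(-25, 11) (v = Add(Mul(Pow(Add(-7, -4), -1), Add(-1, -7)), Mul(-1, 3)) = Add(Mul(Pow(-11, -1), -8), -3) = Add(Mul(Rational(-1, 11), -8), -3) = Add(Rational(8, 11), -3) = Rational(-25, 11) ≈ -2.2727)
Mul(78, Add(v, Function('k')(Function('l')(2, -4)))) = Mul(78, Add(Rational(-25, 11), Mul(Rational(1, 2), 5))) = Mul(78, Add(Rational(-25, 11), Rational(5, 2))) = Mul(78, Rational(5, 22)) = Rational(195, 11)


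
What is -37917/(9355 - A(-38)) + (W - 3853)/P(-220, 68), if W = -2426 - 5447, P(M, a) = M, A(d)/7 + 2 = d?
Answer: 951257/19270 ≈ 49.365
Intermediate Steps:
A(d) = -14 + 7*d
W = -7873
-37917/(9355 - A(-38)) + (W - 3853)/P(-220, 68) = -37917/(9355 - (-14 + 7*(-38))) + (-7873 - 3853)/(-220) = -37917/(9355 - (-14 - 266)) - 11726*(-1/220) = -37917/(9355 - 1*(-280)) + 533/10 = -37917/(9355 + 280) + 533/10 = -37917/9635 + 533/10 = 951257/19270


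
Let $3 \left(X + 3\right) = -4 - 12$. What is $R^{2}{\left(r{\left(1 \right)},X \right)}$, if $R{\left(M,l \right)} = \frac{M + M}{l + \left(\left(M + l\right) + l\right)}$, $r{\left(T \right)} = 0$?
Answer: $0$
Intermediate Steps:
$X = - \frac{25}{3}$ ($X = -3 + \frac{-4 - 12}{3} = -3 + \frac{1}{3} \left(-16\right) = -3 - \frac{16}{3} = - \frac{25}{3} \approx -8.3333$)
$R{\left(M,l \right)} = \frac{2 M}{M + 3 l}$ ($R{\left(M,l \right)} = \frac{2 M}{l + \left(M + 2 l\right)} = \frac{2 M}{M + 3 l}$)
$R^{2}{\left(r{\left(1 \right)},X \right)} = \left(2 \cdot 0 \frac{1}{0 + 3 \left(- \frac{25}{3}\right)}\right)^{2} = \left(2 \cdot 0 \frac{1}{0 - 25}\right)^{2} = \left(2 \cdot 0 \frac{1}{-25}\right)^{2} = \left(2 \cdot 0 \left(- \frac{1}{25}\right)\right)^{2} = 0^{2} = 0$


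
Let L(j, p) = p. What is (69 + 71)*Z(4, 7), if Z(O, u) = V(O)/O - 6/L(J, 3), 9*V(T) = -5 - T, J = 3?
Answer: -315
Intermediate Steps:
V(T) = -5/9 - T/9 (V(T) = (-5 - T)/9 = -5/9 - T/9)
Z(O, u) = -2 + (-5/9 - O/9)/O (Z(O, u) = (-5/9 - O/9)/O - 6/3 = (-5/9 - O/9)/O - 6*1/3 = (-5/9 - O/9)/O - 2 = -2 + (-5/9 - O/9)/O)
(69 + 71)*Z(4, 7) = (69 + 71)*((1/9)*(-5 - 19*4)/4) = 140*((1/9)*(1/4)*(-5 - 76)) = 140*((1/9)*(1/4)*(-81)) = 140*(-9/4) = -315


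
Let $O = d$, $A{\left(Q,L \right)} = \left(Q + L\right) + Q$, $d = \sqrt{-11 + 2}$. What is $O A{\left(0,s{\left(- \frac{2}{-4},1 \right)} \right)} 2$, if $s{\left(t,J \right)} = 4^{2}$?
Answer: $96 i \approx 96.0 i$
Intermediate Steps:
$s{\left(t,J \right)} = 16$
$d = 3 i$ ($d = \sqrt{-9} = 3 i \approx 3.0 i$)
$A{\left(Q,L \right)} = L + 2 Q$ ($A{\left(Q,L \right)} = \left(L + Q\right) + Q = L + 2 Q$)
$O = 3 i \approx 3.0 i$
$O A{\left(0,s{\left(- \frac{2}{-4},1 \right)} \right)} 2 = 3 i \left(16 + 2 \cdot 0\right) 2 = 3 i \left(16 + 0\right) 2 = 3 i 16 \cdot 2 = 48 i 2 = 96 i$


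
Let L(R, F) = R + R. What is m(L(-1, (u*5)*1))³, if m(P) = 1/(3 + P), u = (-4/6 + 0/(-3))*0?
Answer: 1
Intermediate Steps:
u = 0 (u = (-4*⅙ + 0*(-⅓))*0 = (-⅔ + 0)*0 = -⅔*0 = 0)
L(R, F) = 2*R
m(L(-1, (u*5)*1))³ = (1/(3 + 2*(-1)))³ = (1/(3 - 2))³ = (1/1)³ = 1³ = 1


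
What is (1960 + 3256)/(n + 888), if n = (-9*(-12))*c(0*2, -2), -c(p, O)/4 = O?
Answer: 652/219 ≈ 2.9772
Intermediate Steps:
c(p, O) = -4*O
n = 864 (n = (-9*(-12))*(-4*(-2)) = 108*8 = 864)
(1960 + 3256)/(n + 888) = (1960 + 3256)/(864 + 888) = 5216/1752 = 5216*(1/1752) = 652/219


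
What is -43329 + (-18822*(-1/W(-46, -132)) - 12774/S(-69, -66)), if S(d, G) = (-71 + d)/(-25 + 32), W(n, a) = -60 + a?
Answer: -6846133/160 ≈ -42788.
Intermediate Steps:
S(d, G) = -71/7 + d/7 (S(d, G) = (-71 + d)/7 = (-71 + d)*(⅐) = -71/7 + d/7)
-43329 + (-18822*(-1/W(-46, -132)) - 12774/S(-69, -66)) = -43329 + (-18822*(-1/(-60 - 132)) - 12774/(-71/7 + (⅐)*(-69))) = -43329 + (-18822/((-1*(-192))) - 12774/(-71/7 - 69/7)) = -43329 + (-18822/192 - 12774/(-20)) = -43329 + (-18822*1/192 - 12774*(-1/20)) = -43329 + (-3137/32 + 6387/10) = -43329 + 86507/160 = -6846133/160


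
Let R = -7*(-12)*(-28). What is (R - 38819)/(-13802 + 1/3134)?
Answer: 129029914/43255467 ≈ 2.9830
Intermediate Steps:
R = -2352 (R = 84*(-28) = -2352)
(R - 38819)/(-13802 + 1/3134) = (-2352 - 38819)/(-13802 + 1/3134) = -41171/(-13802 + 1/3134) = -41171/(-43255467/3134) = -41171*(-3134/43255467) = 129029914/43255467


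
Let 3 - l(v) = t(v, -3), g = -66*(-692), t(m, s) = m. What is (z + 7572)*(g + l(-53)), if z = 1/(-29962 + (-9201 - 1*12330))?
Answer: 17829575611360/51493 ≈ 3.4625e+8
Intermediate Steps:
z = -1/51493 (z = 1/(-29962 + (-9201 - 12330)) = 1/(-29962 - 21531) = 1/(-51493) = -1/51493 ≈ -1.9420e-5)
g = 45672
l(v) = 3 - v
(z + 7572)*(g + l(-53)) = (-1/51493 + 7572)*(45672 + (3 - 1*(-53))) = 389904995*(45672 + (3 + 53))/51493 = 389904995*(45672 + 56)/51493 = (389904995/51493)*45728 = 17829575611360/51493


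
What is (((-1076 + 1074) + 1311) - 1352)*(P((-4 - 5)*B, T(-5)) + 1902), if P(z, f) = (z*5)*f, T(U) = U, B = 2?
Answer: -101136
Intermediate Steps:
P(z, f) = 5*f*z (P(z, f) = (5*z)*f = 5*f*z)
(((-1076 + 1074) + 1311) - 1352)*(P((-4 - 5)*B, T(-5)) + 1902) = (((-1076 + 1074) + 1311) - 1352)*(5*(-5)*((-4 - 5)*2) + 1902) = ((-2 + 1311) - 1352)*(5*(-5)*(-9*2) + 1902) = (1309 - 1352)*(5*(-5)*(-18) + 1902) = -43*(450 + 1902) = -43*2352 = -101136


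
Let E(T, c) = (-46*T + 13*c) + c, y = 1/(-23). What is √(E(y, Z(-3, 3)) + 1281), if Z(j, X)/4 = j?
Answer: √1115 ≈ 33.392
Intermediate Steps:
Z(j, X) = 4*j
y = -1/23 ≈ -0.043478
E(T, c) = -46*T + 14*c
√(E(y, Z(-3, 3)) + 1281) = √((-46*(-1/23) + 14*(4*(-3))) + 1281) = √((2 + 14*(-12)) + 1281) = √((2 - 168) + 1281) = √(-166 + 1281) = √1115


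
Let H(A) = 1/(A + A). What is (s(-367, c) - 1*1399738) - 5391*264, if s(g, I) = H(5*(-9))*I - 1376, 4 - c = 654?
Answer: -25418977/9 ≈ -2.8243e+6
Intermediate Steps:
c = -650 (c = 4 - 1*654 = 4 - 654 = -650)
H(A) = 1/(2*A)
s(g, I) = -1376 - I/90 (s(g, I) = (1/(2*((5*(-9)))))*I - 1376 = ((1/2)/(-45))*I - 1376 = ((1/2)*(-1/45))*I - 1376 = -I/90 - 1376 = -1376 - I/90)
(s(-367, c) - 1*1399738) - 5391*264 = ((-1376 - 1/90*(-650)) - 1*1399738) - 5391*264 = ((-1376 + 65/9) - 1399738) - 1423224 = (-12319/9 - 1399738) - 1423224 = -12609961/9 - 1423224 = -25418977/9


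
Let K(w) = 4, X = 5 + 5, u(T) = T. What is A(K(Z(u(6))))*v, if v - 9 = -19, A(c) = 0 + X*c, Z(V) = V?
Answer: -400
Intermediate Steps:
X = 10
A(c) = 10*c (A(c) = 0 + 10*c = 10*c)
v = -10 (v = 9 - 19 = -10)
A(K(Z(u(6))))*v = (10*4)*(-10) = 40*(-10) = -400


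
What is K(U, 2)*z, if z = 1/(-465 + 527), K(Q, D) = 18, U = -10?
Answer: 9/31 ≈ 0.29032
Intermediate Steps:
z = 1/62 ≈ 0.016129
K(U, 2)*z = 18*(1/62) = 9/31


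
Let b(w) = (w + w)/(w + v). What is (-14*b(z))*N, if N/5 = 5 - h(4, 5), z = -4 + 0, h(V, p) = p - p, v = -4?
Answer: -350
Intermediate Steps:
h(V, p) = 0
z = -4
b(w) = 2*w/(-4 + w) (b(w) = (w + w)/(w - 4) = (2*w)/(-4 + w) = 2*w/(-4 + w))
N = 25 (N = 5*(5 - 1*0) = 5*(5 + 0) = 5*5 = 25)
(-14*b(z))*N = -28*(-4)/(-4 - 4)*25 = -28*(-4)/(-8)*25 = -28*(-4)*(-1)/8*25 = -14*1*25 = -14*25 = -350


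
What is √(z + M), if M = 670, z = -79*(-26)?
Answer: 2*√681 ≈ 52.192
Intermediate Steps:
z = 2054
√(z + M) = √(2054 + 670) = √2724 = 2*√681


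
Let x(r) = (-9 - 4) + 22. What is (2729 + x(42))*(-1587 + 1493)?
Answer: -257372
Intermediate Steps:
x(r) = 9 (x(r) = -13 + 22 = 9)
(2729 + x(42))*(-1587 + 1493) = (2729 + 9)*(-1587 + 1493) = 2738*(-94) = -257372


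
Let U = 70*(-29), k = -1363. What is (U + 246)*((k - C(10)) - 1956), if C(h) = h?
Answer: 5938936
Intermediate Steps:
U = -2030
(U + 246)*((k - C(10)) - 1956) = (-2030 + 246)*((-1363 - 1*10) - 1956) = -1784*((-1363 - 10) - 1956) = -1784*(-1373 - 1956) = -1784*(-3329) = 5938936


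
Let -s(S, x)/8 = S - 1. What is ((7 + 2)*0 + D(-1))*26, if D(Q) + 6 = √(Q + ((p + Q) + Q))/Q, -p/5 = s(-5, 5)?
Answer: -156 - 234*I*√3 ≈ -156.0 - 405.3*I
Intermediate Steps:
s(S, x) = 8 - 8*S (s(S, x) = -8*(S - 1) = -8*(-1 + S) = 8 - 8*S)
p = -240 (p = -5*(8 - 8*(-5)) = -5*(8 + 40) = -5*48 = -240)
D(Q) = -6 + √(-240 + 3*Q)/Q (D(Q) = -6 + √(Q + ((-240 + Q) + Q))/Q = -6 + √(Q + (-240 + 2*Q))/Q = -6 + √(-240 + 3*Q)/Q)
((7 + 2)*0 + D(-1))*26 = ((7 + 2)*0 + (-6 + √(-240 + 3*(-1))/(-1)))*26 = (9*0 + (-6 - √(-240 - 3)))*26 = (0 + (-6 - √(-243)))*26 = (0 + (-6 - 9*I*√3))*26 = (-6 - 9*I*√3)*26 = -156 - 234*I*√3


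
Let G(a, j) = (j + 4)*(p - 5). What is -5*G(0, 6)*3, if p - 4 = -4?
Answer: 750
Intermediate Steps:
p = 0 (p = 4 - 4 = 0)
G(a, j) = -20 - 5*j (G(a, j) = (j + 4)*(0 - 5) = (4 + j)*(-5) = -20 - 5*j)
-5*G(0, 6)*3 = -5*(-20 - 5*6)*3 = -5*(-20 - 30)*3 = -5*(-50)*3 = 250*3 = 750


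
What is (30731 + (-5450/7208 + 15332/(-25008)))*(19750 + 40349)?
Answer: 866936129788508/469421 ≈ 1.8468e+9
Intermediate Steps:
(30731 + (-5450/7208 + 15332/(-25008)))*(19750 + 40349) = (30731 + (-5450*1/7208 + 15332*(-1/25008)))*60099 = (30731 + (-2725/3604 - 3833/6252))*60099 = (30731 - 1928177/1408263)*60099 = (43275402076/1408263)*60099 = 866936129788508/469421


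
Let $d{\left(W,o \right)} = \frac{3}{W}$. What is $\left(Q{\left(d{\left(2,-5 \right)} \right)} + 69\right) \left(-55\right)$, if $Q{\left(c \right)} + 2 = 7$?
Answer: $-4070$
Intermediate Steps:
$Q{\left(c \right)} = 5$ ($Q{\left(c \right)} = -2 + 7 = 5$)
$\left(Q{\left(d{\left(2,-5 \right)} \right)} + 69\right) \left(-55\right) = \left(5 + 69\right) \left(-55\right) = 74 \left(-55\right) = -4070$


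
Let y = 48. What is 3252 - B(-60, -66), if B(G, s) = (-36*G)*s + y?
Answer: 145764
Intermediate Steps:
B(G, s) = 48 - 36*G*s (B(G, s) = (-36*G)*s + 48 = -36*G*s + 48 = 48 - 36*G*s)
3252 - B(-60, -66) = 3252 - (48 - 36*(-60)*(-66)) = 3252 - (48 - 142560) = 3252 - 1*(-142512) = 3252 + 142512 = 145764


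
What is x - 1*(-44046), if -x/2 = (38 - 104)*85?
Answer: 55266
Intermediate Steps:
x = 11220 (x = -2*(38 - 104)*85 = -(-132)*85 = -2*(-5610) = 11220)
x - 1*(-44046) = 11220 - 1*(-44046) = 11220 + 44046 = 55266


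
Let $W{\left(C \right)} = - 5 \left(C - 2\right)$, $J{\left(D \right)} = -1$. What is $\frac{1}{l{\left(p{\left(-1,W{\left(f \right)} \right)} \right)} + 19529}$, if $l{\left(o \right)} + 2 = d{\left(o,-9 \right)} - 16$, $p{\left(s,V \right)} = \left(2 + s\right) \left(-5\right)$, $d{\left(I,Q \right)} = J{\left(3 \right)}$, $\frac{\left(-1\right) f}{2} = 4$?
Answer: $\frac{1}{19510} \approx 5.1256 \cdot 10^{-5}$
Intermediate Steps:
$f = -8$ ($f = \left(-2\right) 4 = -8$)
$d{\left(I,Q \right)} = -1$
$W{\left(C \right)} = 10 - 5 C$ ($W{\left(C \right)} = - 5 \left(-2 + C\right) = 10 - 5 C$)
$p{\left(s,V \right)} = -10 - 5 s$
$l{\left(o \right)} = -19$ ($l{\left(o \right)} = -2 - 17 = -19$)
$\frac{1}{l{\left(p{\left(-1,W{\left(f \right)} \right)} \right)} + 19529} = \frac{1}{-19 + 19529} = \frac{1}{19510}$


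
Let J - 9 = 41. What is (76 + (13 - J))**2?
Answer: 1521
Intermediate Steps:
J = 50 (J = 9 + 41 = 50)
(76 + (13 - J))**2 = (76 + (13 - 1*50))**2 = (76 + (13 - 50))**2 = (76 - 37)**2 = 39**2 = 1521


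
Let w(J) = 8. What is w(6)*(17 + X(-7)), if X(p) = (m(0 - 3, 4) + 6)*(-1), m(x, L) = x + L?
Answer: 80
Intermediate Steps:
m(x, L) = L + x
X(p) = -7 (X(p) = ((4 + (0 - 3)) + 6)*(-1) = ((4 - 3) + 6)*(-1) = (1 + 6)*(-1) = 7*(-1) = -7)
w(6)*(17 + X(-7)) = 8*(17 - 7) = 8*10 = 80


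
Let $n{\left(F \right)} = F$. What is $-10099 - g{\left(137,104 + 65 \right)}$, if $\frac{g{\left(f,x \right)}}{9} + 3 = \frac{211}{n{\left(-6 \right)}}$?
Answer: $- \frac{19511}{2} \approx -9755.5$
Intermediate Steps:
$g{\left(f,x \right)} = - \frac{687}{2}$ ($g{\left(f,x \right)} = -27 + 9 \frac{211}{-6} = -27 + 9 \cdot 211 \left(- \frac{1}{6}\right) = -27 + 9 \left(- \frac{211}{6}\right) = -27 - \frac{633}{2} = - \frac{687}{2}$)
$-10099 - g{\left(137,104 + 65 \right)} = -10099 - - \frac{687}{2} = -10099 + \frac{687}{2} = - \frac{19511}{2}$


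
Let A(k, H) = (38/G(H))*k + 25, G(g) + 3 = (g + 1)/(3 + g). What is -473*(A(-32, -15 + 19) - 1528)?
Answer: 459283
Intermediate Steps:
G(g) = -3 + (1 + g)/(3 + g) (G(g) = -3 + (g + 1)/(3 + g) = -3 + (1 + g)/(3 + g))
A(k, H) = 25 + 19*k*(3 + H)/(-4 - H) (A(k, H) = (38/((2*(-4 - H)/(3 + H))))*k + 25 = (38*((3 + H)/(2*(-4 - H))))*k + 25 = (19*(3 + H)/(-4 - H))*k + 25 = 19*k*(3 + H)/(-4 - H) + 25 = 25 + 19*k*(3 + H)/(-4 - H))
-473*(A(-32, -15 + 19) - 1528) = -473*((100 + 25*(-15 + 19) - 19*(-32)*(3 + (-15 + 19)))/(4 + (-15 + 19)) - 1528) = -473*((100 + 25*4 - 19*(-32)*(3 + 4))/(4 + 4) - 1528) = -473*((100 + 100 - 19*(-32)*7)/8 - 1528) = -473*((100 + 100 + 4256)/8 - 1528) = -473*((⅛)*4456 - 1528) = -473*(557 - 1528) = -473*(-971) = 459283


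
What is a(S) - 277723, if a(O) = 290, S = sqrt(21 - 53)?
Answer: -277433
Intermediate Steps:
S = 4*I*sqrt(2) (S = sqrt(-32) = 4*I*sqrt(2) ≈ 5.6569*I)
a(S) - 277723 = 290 - 277723 = -277433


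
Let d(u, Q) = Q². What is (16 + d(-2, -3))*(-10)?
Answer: -250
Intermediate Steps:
(16 + d(-2, -3))*(-10) = (16 + (-3)²)*(-10) = (16 + 9)*(-10) = 25*(-10) = -250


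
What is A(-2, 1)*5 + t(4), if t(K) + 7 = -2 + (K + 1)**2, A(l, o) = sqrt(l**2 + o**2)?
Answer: 16 + 5*sqrt(5) ≈ 27.180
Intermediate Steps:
t(K) = -9 + (1 + K)**2 (t(K) = -7 + (-2 + (K + 1)**2) = -7 + (-2 + (1 + K)**2) = -9 + (1 + K)**2)
A(-2, 1)*5 + t(4) = sqrt((-2)**2 + 1**2)*5 + (-9 + (1 + 4)**2) = sqrt(4 + 1)*5 + (-9 + 5**2) = sqrt(5)*5 + (-9 + 25) = 5*sqrt(5) + 16 = 16 + 5*sqrt(5)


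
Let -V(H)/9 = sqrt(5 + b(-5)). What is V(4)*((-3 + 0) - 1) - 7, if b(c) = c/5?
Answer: 65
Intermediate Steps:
b(c) = c/5 (b(c) = c*(1/5) = c/5)
V(H) = -18 (V(H) = -9*sqrt(5 + (1/5)*(-5)) = -9*sqrt(5 - 1) = -9*sqrt(4) = -9*2 = -18)
V(4)*((-3 + 0) - 1) - 7 = -18*((-3 + 0) - 1) - 7 = -18*(-3 - 1) - 7 = -18*(-4) - 7 = 72 - 7 = 65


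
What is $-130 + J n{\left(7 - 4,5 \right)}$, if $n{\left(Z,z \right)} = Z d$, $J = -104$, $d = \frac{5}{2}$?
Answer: $-910$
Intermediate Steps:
$d = \frac{5}{2}$ ($d = 5 \cdot \frac{1}{2} = \frac{5}{2} \approx 2.5$)
$n{\left(Z,z \right)} = \frac{5 Z}{2}$ ($n{\left(Z,z \right)} = Z \frac{5}{2} = \frac{5 Z}{2}$)
$-130 + J n{\left(7 - 4,5 \right)} = -130 - 104 \frac{5 \left(7 - 4\right)}{2} = -130 - 104 \cdot \frac{5}{2} \cdot 3 = -130 - 780 = -910$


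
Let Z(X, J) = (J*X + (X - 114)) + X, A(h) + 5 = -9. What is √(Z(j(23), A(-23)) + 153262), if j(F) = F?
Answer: 2*√38218 ≈ 390.99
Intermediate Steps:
A(h) = -14 (A(h) = -5 - 9 = -14)
Z(X, J) = -114 + 2*X + J*X (Z(X, J) = (J*X + (-114 + X)) + X = (-114 + X + J*X) + X = -114 + 2*X + J*X)
√(Z(j(23), A(-23)) + 153262) = √((-114 + 2*23 - 14*23) + 153262) = √((-114 + 46 - 322) + 153262) = √(-390 + 153262) = √152872 = 2*√38218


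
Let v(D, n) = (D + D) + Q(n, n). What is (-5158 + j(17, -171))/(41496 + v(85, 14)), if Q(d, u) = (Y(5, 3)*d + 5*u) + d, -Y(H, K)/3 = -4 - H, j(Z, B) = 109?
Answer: -5049/42128 ≈ -0.11985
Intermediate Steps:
Y(H, K) = 12 + 3*H (Y(H, K) = -3*(-4 - H) = 12 + 3*H)
Q(d, u) = 5*u + 28*d (Q(d, u) = ((12 + 3*5)*d + 5*u) + d = ((12 + 15)*d + 5*u) + d = (27*d + 5*u) + d = (5*u + 27*d) + d = 5*u + 28*d)
v(D, n) = 2*D + 33*n (v(D, n) = (D + D) + (5*n + 28*n) = 2*D + 33*n)
(-5158 + j(17, -171))/(41496 + v(85, 14)) = (-5158 + 109)/(41496 + (2*85 + 33*14)) = -5049/(41496 + (170 + 462)) = -5049/(41496 + 632) = -5049/42128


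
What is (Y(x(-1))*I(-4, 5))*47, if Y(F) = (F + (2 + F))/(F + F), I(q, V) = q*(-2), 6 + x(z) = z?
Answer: 2256/7 ≈ 322.29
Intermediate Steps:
x(z) = -6 + z
I(q, V) = -2*q
Y(F) = (2 + 2*F)/(2*F) (Y(F) = (2 + 2*F)/((2*F)) = (2 + 2*F)*(1/(2*F)) = (2 + 2*F)/(2*F))
(Y(x(-1))*I(-4, 5))*47 = (((1 + (-6 - 1))/(-6 - 1))*(-2*(-4)))*47 = (((1 - 7)/(-7))*8)*47 = (-⅐*(-6)*8)*47 = ((6/7)*8)*47 = (48/7)*47 = 2256/7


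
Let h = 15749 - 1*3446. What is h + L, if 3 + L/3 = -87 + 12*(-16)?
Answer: 11457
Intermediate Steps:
h = 12303 (h = 15749 - 3446 = 12303)
L = -846 (L = -9 + 3*(-87 + 12*(-16)) = -9 + 3*(-87 - 192) = -9 + 3*(-279) = -9 - 837 = -846)
h + L = 12303 - 846 = 11457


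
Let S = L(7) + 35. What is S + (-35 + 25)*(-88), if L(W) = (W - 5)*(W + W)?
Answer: 943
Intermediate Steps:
L(W) = 2*W*(-5 + W) (L(W) = (-5 + W)*(2*W) = 2*W*(-5 + W))
S = 63 (S = 2*7*(-5 + 7) + 35 = 2*7*2 + 35 = 28 + 35 = 63)
S + (-35 + 25)*(-88) = 63 + (-35 + 25)*(-88) = 63 - 10*(-88) = 63 + 880 = 943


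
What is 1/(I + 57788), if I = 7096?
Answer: 1/64884 ≈ 1.5412e-5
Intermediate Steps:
1/(I + 57788) = 1/(7096 + 57788) = 1/64884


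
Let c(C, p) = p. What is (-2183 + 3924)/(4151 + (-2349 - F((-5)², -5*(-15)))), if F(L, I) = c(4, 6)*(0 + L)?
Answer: 1741/1652 ≈ 1.0539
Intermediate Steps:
F(L, I) = 6*L (F(L, I) = 6*(0 + L) = 6*L)
(-2183 + 3924)/(4151 + (-2349 - F((-5)², -5*(-15)))) = (-2183 + 3924)/(4151 + (-2349 - 6*(-5)²)) = 1741/(4151 + (-2349 - 6*25)) = 1741/(4151 + (-2349 - 1*150)) = 1741/(4151 + (-2349 - 150)) = 1741/(4151 - 2499) = 1741/1652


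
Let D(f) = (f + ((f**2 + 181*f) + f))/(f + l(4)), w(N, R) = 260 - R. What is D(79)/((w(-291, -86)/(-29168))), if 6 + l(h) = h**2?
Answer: -301859632/15397 ≈ -19605.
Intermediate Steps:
l(h) = -6 + h**2
D(f) = (f**2 + 183*f)/(10 + f) (D(f) = (f + ((f**2 + 181*f) + f))/(f + (-6 + 4**2)) = (f + (f**2 + 182*f))/(f + (-6 + 16)) = (f**2 + 183*f)/(f + 10) = (f**2 + 183*f)/(10 + f))
D(79)/((w(-291, -86)/(-29168))) = (79*(183 + 79)/(10 + 79))/(((260 - 1*(-86))/(-29168))) = (79*262/89)/(((260 + 86)*(-1/29168))) = (79*(1/89)*262)/((346*(-1/29168))) = 20698/(89*(-173/14584)) = (20698/89)*(-14584/173) = -301859632/15397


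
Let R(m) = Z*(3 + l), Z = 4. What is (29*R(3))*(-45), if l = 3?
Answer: -31320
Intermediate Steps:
R(m) = 24 (R(m) = 4*(3 + 3) = 4*6 = 24)
(29*R(3))*(-45) = (29*24)*(-45) = 696*(-45) = -31320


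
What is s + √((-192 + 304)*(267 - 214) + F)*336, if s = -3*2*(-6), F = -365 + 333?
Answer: 36 + 4032*√41 ≈ 25853.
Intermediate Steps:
F = -32
s = 36 (s = -3*2*(-6) = -6*(-6) = 36)
s + √((-192 + 304)*(267 - 214) + F)*336 = 36 + √((-192 + 304)*(267 - 214) - 32)*336 = 36 + √(112*53 - 32)*336 = 36 + √(5936 - 32)*336 = 36 + √5904*336 = 36 + (12*√41)*336 = 36 + 4032*√41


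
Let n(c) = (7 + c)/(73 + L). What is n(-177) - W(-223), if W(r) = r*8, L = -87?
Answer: 12573/7 ≈ 1796.1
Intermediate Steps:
W(r) = 8*r
n(c) = -½ - c/14 (n(c) = (7 + c)/(73 - 87) = (7 + c)/(-14) = (7 + c)*(-1/14) = -½ - c/14)
n(-177) - W(-223) = (-½ - 1/14*(-177)) - 8*(-223) = (-½ + 177/14) - 1*(-1784) = 85/7 + 1784 = 12573/7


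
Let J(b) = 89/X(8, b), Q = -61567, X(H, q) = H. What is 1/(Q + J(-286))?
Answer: -8/492447 ≈ -1.6245e-5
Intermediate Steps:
J(b) = 89/8
1/(Q + J(-286)) = 1/(-61567 + 89/8) = 1/(-492447/8) = -8/492447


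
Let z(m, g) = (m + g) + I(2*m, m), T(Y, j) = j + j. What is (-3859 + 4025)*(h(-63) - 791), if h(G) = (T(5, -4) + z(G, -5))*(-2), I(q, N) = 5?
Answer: -107734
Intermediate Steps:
T(Y, j) = 2*j
z(m, g) = 5 + g + m (z(m, g) = (m + g) + 5 = (g + m) + 5 = 5 + g + m)
h(G) = 16 - 2*G (h(G) = (2*(-4) + (5 - 5 + G))*(-2) = (-8 + G)*(-2) = 16 - 2*G)
(-3859 + 4025)*(h(-63) - 791) = (-3859 + 4025)*((16 - 2*(-63)) - 791) = 166*((16 + 126) - 791) = 166*(142 - 791) = 166*(-649) = -107734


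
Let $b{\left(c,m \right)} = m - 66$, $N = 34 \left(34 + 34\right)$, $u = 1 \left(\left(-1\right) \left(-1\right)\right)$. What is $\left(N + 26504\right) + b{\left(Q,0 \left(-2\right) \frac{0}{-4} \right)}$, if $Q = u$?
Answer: $28750$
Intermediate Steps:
$u = 1$ ($u = 1 \cdot 1 = 1$)
$Q = 1$
$N = 2312$ ($N = 34 \cdot 68 = 2312$)
$b{\left(c,m \right)} = -66 + m$ ($b{\left(c,m \right)} = m - 66 = -66 + m$)
$\left(N + 26504\right) + b{\left(Q,0 \left(-2\right) \frac{0}{-4} \right)} = \left(2312 + 26504\right) - \left(66 - 0 \left(-2\right) \frac{0}{-4}\right) = 28816 - \left(66 + 0 \cdot 0 \left(- \frac{1}{4}\right)\right) = 28816 + \left(-66 + 0 \cdot 0\right) = 28816 + \left(-66 + 0\right) = 28816 - 66 = 28750$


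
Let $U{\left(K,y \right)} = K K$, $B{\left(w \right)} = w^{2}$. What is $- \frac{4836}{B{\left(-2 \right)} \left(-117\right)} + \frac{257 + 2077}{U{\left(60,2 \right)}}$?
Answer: $\frac{6589}{600} \approx 10.982$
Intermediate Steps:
$U{\left(K,y \right)} = K^{2}$
$- \frac{4836}{B{\left(-2 \right)} \left(-117\right)} + \frac{257 + 2077}{U{\left(60,2 \right)}} = - \frac{4836}{\left(-2\right)^{2} \left(-117\right)} + \frac{257 + 2077}{60^{2}} = - \frac{4836}{4 \left(-117\right)} + \frac{2334}{3600} = - \frac{4836}{-468} + 2334 \cdot \frac{1}{3600} = \left(-4836\right) \left(- \frac{1}{468}\right) + \frac{389}{600} = \frac{31}{3} + \frac{389}{600} = \frac{6589}{600}$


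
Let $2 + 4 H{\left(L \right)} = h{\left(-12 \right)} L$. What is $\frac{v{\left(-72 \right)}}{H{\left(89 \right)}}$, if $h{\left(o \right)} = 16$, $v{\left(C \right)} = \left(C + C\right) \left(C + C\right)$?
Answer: $\frac{4608}{79} \approx 58.329$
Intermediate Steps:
$v{\left(C \right)} = 4 C^{2}$ ($v{\left(C \right)} = 2 C 2 C = 4 C^{2}$)
$H{\left(L \right)} = - \frac{1}{2} + 4 L$ ($H{\left(L \right)} = - \frac{1}{2} + \frac{16 L}{4} = - \frac{1}{2} + 4 L$)
$\frac{v{\left(-72 \right)}}{H{\left(89 \right)}} = \frac{4 \left(-72\right)^{2}}{- \frac{1}{2} + 4 \cdot 89} = \frac{4 \cdot 5184}{- \frac{1}{2} + 356} = \frac{20736}{\frac{711}{2}} = 20736 \cdot \frac{2}{711} = \frac{4608}{79}$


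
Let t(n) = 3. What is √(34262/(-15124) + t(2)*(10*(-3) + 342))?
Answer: √53394533362/7562 ≈ 30.557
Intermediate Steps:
√(34262/(-15124) + t(2)*(10*(-3) + 342)) = √(34262/(-15124) + 3*(10*(-3) + 342)) = √(34262*(-1/15124) + 3*(-30 + 342)) = √(-17131/7562 + 3*312) = √(-17131/7562 + 936) = √(7060901/7562) = √53394533362/7562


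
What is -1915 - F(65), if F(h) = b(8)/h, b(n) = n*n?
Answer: -124539/65 ≈ -1916.0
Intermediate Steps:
b(n) = n²
F(h) = 64/h (F(h) = 8²/h = 64/h)
-1915 - F(65) = -1915 - 64/65 = -124539/65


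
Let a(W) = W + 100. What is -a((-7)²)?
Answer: -149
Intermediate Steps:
a(W) = 100 + W
-a((-7)²) = -(100 + (-7)²) = -(100 + 49) = -1*149 = -149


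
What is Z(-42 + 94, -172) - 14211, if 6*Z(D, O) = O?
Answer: -42719/3 ≈ -14240.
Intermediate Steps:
Z(D, O) = O/6
Z(-42 + 94, -172) - 14211 = (⅙)*(-172) - 14211 = -86/3 - 14211 = -42719/3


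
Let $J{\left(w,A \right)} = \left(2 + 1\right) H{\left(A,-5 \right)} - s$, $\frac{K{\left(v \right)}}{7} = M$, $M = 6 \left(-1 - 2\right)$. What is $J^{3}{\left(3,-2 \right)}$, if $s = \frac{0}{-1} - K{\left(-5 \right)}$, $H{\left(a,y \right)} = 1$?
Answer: $-1860867$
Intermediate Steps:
$M = -18$ ($M = 6 \left(-3\right) = -18$)
$K{\left(v \right)} = -126$ ($K{\left(v \right)} = 7 \left(-18\right) = -126$)
$s = 126$ ($s = \frac{0}{-1} - -126 = 0 \left(-1\right) + 126 = 0 + 126 = 126$)
$J{\left(w,A \right)} = -123$ ($J{\left(w,A \right)} = \left(2 + 1\right) 1 - 126 = 3 \cdot 1 - 126 = 3 - 126 = -123$)
$J^{3}{\left(3,-2 \right)} = \left(-123\right)^{3} = -1860867$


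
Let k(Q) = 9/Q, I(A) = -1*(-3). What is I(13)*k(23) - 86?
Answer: -1951/23 ≈ -84.826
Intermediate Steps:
I(A) = 3
I(13)*k(23) - 86 = 3*(9/23) - 86 = 27/23 - 86 = -1951/23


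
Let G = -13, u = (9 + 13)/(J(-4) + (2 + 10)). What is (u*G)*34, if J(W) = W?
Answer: -2431/2 ≈ -1215.5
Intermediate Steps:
u = 11/4 (u = (9 + 13)/(-4 + (2 + 10)) = 22/(-4 + 12) = 22/8 = 22*(⅛) = 11/4 ≈ 2.7500)
(u*G)*34 = ((11/4)*(-13))*34 = -143/4*34 = -2431/2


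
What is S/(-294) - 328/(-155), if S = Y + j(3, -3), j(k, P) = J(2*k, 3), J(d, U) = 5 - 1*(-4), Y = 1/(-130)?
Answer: 352999/169260 ≈ 2.0855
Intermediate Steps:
Y = -1/130 ≈ -0.0076923
J(d, U) = 9 (J(d, U) = 5 + 4 = 9)
j(k, P) = 9
S = 1169/130 (S = -1/130 + 9 = 1169/130 ≈ 8.9923)
S/(-294) - 328/(-155) = (1169/130)/(-294) - 328/(-155) = (1169/130)*(-1/294) - 328*(-1/155) = -167/5460 + 328/155 = 352999/169260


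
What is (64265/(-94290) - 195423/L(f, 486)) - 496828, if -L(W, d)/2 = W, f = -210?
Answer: -13397099671/26940 ≈ -4.9729e+5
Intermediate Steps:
L(W, d) = -2*W
(64265/(-94290) - 195423/L(f, 486)) - 496828 = (64265/(-94290) - 195423/((-2*(-210)))) - 496828 = (64265*(-1/94290) - 195423/420) - 496828 = (-12853/18858 - 195423*1/420) - 496828 = (-12853/18858 - 65141/140) - 496828 = -12553351/26940 - 496828 = -13397099671/26940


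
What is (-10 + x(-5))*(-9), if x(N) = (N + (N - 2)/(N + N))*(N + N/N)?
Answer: -324/5 ≈ -64.800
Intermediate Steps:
x(N) = (1 + N)*(N + (-2 + N)/(2*N)) (x(N) = (N + (-2 + N)/((2*N)))*(N + 1) = (N + (-2 + N)*(1/(2*N)))*(1 + N) = (N + (-2 + N)/(2*N))*(1 + N) = (1 + N)*(N + (-2 + N)/(2*N)))
(-10 + x(-5))*(-9) = (-10 + (-½ + (-5)² - 1/(-5) + (3/2)*(-5)))*(-9) = (-10 + (-½ + 25 - 1*(-⅕) - 15/2))*(-9) = (-10 + (-½ + 25 + ⅕ - 15/2))*(-9) = (-10 + 86/5)*(-9) = (36/5)*(-9) = -324/5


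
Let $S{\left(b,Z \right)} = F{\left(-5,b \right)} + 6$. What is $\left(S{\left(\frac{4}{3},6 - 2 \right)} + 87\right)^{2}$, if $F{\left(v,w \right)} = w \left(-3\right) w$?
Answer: $\frac{69169}{9} \approx 7685.4$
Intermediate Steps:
$F{\left(v,w \right)} = - 3 w^{2}$ ($F{\left(v,w \right)} = - 3 w w = - 3 w^{2}$)
$S{\left(b,Z \right)} = 6 - 3 b^{2}$ ($S{\left(b,Z \right)} = - 3 b^{2} + 6 = 6 - 3 b^{2}$)
$\left(S{\left(\frac{4}{3},6 - 2 \right)} + 87\right)^{2} = \left(\left(6 - 3 \left(\frac{4}{3}\right)^{2}\right) + 87\right)^{2} = \left(\left(6 - \frac{16}{3}\right) + 87\right)^{2} = \left(\frac{2}{3} + 87\right)^{2} = \left(\frac{263}{3}\right)^{2} = \frac{69169}{9}$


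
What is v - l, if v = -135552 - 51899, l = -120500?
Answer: -66951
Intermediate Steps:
v = -187451
v - l = -187451 - 1*(-120500) = -187451 + 120500 = -66951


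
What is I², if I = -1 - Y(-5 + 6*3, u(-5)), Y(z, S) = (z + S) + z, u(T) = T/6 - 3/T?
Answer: 644809/900 ≈ 716.45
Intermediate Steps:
u(T) = -3/T + T/6 (u(T) = T*(⅙) - 3/T = T/6 - 3/T = -3/T + T/6)
Y(z, S) = S + 2*z (Y(z, S) = (S + z) + z = S + 2*z)
I = -803/30 (I = -1 - ((-3/(-5) + (⅙)*(-5)) + 2*(-5 + 6*3)) = -1 - ((-3*(-⅕) - ⅚) + 2*(-5 + 18)) = -1 - ((⅗ - ⅚) + 2*13) = -1 - (-7/30 + 26) = -1 - 1*773/30 = -1 - 773/30 = -803/30 ≈ -26.767)
I² = (-803/30)² = 644809/900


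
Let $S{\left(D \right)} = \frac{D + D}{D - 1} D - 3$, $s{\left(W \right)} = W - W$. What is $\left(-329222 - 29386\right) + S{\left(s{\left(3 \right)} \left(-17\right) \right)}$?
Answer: $-358611$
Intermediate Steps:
$s{\left(W \right)} = 0$
$S{\left(D \right)} = -3 + \frac{2 D^{2}}{-1 + D}$ ($S{\left(D \right)} = \frac{2 D}{-1 + D} D - 3 = \frac{2 D^{2}}{-1 + D} - 3 = -3 + \frac{2 D^{2}}{-1 + D}$)
$\left(-329222 - 29386\right) + S{\left(s{\left(3 \right)} \left(-17\right) \right)} = \left(-329222 - 29386\right) + \frac{3 - 3 \cdot 0 \left(-17\right) + 2 \left(0 \left(-17\right)\right)^{2}}{-1 + 0 \left(-17\right)} = -358608 + \frac{3 - 0 + 2 \cdot 0^{2}}{-1 + 0} = -358608 + \frac{3 + 0 + 2 \cdot 0}{-1} = -358608 - \left(3 + 0 + 0\right) = -358608 - 3 = -358611$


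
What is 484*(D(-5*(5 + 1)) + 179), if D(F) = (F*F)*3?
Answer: 1393436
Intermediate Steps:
D(F) = 3*F² (D(F) = F²*3 = 3*F²)
484*(D(-5*(5 + 1)) + 179) = 484*(3*(-5*(5 + 1))² + 179) = 484*(3*(-5*6)² + 179) = 484*(3*(-30)² + 179) = 484*(3*900 + 179) = 484*(2700 + 179) = 484*2879 = 1393436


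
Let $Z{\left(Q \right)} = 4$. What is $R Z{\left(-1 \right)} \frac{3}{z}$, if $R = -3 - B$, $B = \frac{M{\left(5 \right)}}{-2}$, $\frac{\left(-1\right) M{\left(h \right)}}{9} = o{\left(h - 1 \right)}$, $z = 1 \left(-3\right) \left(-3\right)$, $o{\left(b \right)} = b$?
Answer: $-28$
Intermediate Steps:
$z = 9$ ($z = \left(-3\right) \left(-3\right) = 9$)
$M{\left(h \right)} = 9 - 9 h$ ($M{\left(h \right)} = - 9 \left(h - 1\right) = - 9 \left(-1 + h\right) = 9 - 9 h$)
$B = 18$ ($B = \frac{9 - 45}{-2} = \left(9 - 45\right) \left(- \frac{1}{2}\right) = \left(-36\right) \left(- \frac{1}{2}\right) = 18$)
$R = -21$ ($R = -3 - 18 = -21$)
$R Z{\left(-1 \right)} \frac{3}{z} = \left(-21\right) 4 \cdot \frac{3}{9} = - 84 \cdot 3 \cdot \frac{1}{9} = \left(-84\right) \frac{1}{3} = -28$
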